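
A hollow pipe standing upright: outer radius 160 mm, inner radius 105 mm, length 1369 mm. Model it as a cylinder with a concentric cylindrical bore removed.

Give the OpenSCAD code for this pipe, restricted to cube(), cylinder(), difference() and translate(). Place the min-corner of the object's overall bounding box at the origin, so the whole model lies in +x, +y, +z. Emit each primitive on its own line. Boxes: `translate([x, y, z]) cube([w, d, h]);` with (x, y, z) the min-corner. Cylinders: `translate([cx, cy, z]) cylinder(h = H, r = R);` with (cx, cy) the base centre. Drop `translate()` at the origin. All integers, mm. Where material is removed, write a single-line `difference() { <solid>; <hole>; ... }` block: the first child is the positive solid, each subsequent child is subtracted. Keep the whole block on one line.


difference() { translate([160, 160, 0]) cylinder(h = 1369, r = 160); translate([160, 160, 0]) cylinder(h = 1369, r = 105); }


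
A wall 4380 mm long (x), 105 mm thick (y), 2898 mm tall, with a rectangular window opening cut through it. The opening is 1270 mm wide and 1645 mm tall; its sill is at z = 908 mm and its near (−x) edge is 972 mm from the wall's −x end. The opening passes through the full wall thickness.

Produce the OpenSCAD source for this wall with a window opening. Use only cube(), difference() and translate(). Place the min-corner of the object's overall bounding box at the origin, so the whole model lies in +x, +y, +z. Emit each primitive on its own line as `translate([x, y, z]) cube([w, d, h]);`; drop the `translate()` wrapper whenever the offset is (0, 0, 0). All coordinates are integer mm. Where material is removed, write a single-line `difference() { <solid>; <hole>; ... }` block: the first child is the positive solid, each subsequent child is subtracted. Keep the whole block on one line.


difference() { cube([4380, 105, 2898]); translate([972, 0, 908]) cube([1270, 105, 1645]); }


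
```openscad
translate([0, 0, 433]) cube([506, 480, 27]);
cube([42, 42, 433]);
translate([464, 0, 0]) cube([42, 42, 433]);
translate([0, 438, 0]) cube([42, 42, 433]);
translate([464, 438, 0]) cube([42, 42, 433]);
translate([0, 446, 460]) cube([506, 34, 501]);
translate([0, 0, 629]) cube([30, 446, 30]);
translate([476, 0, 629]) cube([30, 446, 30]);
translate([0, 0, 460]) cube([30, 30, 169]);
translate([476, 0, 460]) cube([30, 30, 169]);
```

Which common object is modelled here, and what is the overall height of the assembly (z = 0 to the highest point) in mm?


A chair. The overall height is 961 mm.

A slab on four corner posts with a tall panel at the back — a chair. The seat slab sits at z = 433 with thickness 27, and the 501 mm backrest starts at the seat top, so the overall height is 433 + 27 + 501 = 961 mm.


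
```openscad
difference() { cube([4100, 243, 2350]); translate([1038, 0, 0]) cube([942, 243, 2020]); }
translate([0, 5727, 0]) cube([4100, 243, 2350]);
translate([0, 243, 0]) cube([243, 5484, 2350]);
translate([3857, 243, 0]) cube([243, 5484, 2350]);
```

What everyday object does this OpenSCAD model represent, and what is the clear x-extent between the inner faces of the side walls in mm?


A single room. The interior width is 3614 mm.

Four walls enclosing a rectangle with a door in the front wall — a room. Outside width 4100 minus two 243 mm walls gives 3614 mm.


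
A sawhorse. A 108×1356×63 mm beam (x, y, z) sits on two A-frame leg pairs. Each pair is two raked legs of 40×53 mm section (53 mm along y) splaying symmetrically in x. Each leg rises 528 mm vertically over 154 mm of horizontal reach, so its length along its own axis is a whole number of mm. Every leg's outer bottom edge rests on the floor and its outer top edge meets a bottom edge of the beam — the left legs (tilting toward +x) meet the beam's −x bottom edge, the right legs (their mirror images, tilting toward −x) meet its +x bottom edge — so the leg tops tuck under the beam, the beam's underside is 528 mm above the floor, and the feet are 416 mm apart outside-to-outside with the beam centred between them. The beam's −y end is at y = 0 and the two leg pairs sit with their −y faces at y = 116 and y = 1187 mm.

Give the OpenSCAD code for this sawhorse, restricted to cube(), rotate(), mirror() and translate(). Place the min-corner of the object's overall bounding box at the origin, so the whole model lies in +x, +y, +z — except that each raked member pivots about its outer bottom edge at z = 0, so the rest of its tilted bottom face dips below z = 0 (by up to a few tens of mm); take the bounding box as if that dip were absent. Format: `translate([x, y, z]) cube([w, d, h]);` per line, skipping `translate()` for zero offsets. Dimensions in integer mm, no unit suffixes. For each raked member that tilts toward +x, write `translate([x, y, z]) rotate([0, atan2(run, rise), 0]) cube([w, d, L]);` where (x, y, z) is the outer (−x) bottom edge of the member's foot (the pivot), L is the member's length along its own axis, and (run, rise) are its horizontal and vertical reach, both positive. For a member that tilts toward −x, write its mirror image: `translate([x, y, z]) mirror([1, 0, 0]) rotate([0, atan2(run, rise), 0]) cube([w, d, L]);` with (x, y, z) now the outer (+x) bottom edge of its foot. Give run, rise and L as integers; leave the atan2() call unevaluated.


// leg length = √(154² + 528²) = 550
// right-leg outer foot x = 2·154 + 108 = 416
// beam min-corner = (154, 0, 528)
translate([154, 0, 528]) cube([108, 1356, 63]);
translate([0, 116, 0]) rotate([0, atan2(154, 528), 0]) cube([40, 53, 550]);
translate([416, 116, 0]) mirror([1, 0, 0]) rotate([0, atan2(154, 528), 0]) cube([40, 53, 550]);
translate([0, 1187, 0]) rotate([0, atan2(154, 528), 0]) cube([40, 53, 550]);
translate([416, 1187, 0]) mirror([1, 0, 0]) rotate([0, atan2(154, 528), 0]) cube([40, 53, 550]);


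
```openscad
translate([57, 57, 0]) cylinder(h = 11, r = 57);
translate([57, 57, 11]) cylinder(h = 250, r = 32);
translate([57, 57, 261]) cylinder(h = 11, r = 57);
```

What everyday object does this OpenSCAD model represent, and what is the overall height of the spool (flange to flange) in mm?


A spool. The overall height is 272 mm.

Three coaxial cylinders, large–small–large — a spool. Two 11 mm flanges and a 250 mm core give 11 + 250 + 11 = 272 mm.


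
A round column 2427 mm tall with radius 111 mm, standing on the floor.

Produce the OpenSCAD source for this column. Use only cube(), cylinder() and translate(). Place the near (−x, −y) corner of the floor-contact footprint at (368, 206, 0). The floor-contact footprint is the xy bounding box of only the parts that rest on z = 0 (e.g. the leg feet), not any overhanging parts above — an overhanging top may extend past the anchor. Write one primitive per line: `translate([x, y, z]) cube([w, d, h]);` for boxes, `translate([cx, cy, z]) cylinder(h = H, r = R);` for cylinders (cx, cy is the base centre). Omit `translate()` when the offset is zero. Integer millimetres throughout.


translate([479, 317, 0]) cylinder(h = 2427, r = 111);


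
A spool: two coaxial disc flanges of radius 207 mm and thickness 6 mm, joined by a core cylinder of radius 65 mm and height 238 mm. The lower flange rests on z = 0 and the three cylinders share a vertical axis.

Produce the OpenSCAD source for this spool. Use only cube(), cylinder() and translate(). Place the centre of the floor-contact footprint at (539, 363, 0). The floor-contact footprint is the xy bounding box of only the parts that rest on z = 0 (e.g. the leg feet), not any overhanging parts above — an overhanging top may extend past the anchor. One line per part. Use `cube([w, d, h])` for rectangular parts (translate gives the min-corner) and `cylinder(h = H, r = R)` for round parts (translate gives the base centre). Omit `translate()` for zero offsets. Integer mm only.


translate([539, 363, 0]) cylinder(h = 6, r = 207);
translate([539, 363, 6]) cylinder(h = 238, r = 65);
translate([539, 363, 244]) cylinder(h = 6, r = 207);


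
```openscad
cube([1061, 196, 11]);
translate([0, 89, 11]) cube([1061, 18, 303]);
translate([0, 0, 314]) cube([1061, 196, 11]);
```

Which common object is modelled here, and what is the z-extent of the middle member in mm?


An I-beam. The web height is 303 mm.

Two wide flanges with a thin centred web — an I-beam. Overall 325 mm minus two 11 mm flanges gives a web of 325 − 2·11 = 303 mm.


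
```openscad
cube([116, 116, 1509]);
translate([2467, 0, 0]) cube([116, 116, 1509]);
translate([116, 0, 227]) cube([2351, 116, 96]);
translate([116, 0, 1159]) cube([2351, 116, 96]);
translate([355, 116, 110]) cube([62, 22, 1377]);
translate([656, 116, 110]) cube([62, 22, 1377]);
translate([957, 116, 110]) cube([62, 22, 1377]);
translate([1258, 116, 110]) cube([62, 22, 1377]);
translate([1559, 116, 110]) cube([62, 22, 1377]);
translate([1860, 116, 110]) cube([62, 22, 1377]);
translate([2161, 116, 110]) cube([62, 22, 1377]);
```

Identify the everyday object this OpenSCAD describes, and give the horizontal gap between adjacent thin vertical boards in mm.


A fence section. The picket gap is 239 mm.

Two posts, two rails, 7 pickets — a fence section. Span 2351 mm holds 7 pickets of 62 mm with 8 equal gaps: ⌊(2351 − 7·62) / 8⌋ = 239 mm.


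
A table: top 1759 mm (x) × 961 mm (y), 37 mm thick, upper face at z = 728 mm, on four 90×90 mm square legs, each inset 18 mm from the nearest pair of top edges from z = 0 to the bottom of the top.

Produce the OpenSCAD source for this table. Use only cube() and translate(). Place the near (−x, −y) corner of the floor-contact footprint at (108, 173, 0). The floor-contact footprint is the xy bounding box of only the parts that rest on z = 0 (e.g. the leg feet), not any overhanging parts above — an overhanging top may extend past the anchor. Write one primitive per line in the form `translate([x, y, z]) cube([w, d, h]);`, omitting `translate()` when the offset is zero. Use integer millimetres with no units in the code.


translate([90, 155, 691]) cube([1759, 961, 37]);
translate([108, 173, 0]) cube([90, 90, 691]);
translate([1741, 173, 0]) cube([90, 90, 691]);
translate([108, 1008, 0]) cube([90, 90, 691]);
translate([1741, 1008, 0]) cube([90, 90, 691]);


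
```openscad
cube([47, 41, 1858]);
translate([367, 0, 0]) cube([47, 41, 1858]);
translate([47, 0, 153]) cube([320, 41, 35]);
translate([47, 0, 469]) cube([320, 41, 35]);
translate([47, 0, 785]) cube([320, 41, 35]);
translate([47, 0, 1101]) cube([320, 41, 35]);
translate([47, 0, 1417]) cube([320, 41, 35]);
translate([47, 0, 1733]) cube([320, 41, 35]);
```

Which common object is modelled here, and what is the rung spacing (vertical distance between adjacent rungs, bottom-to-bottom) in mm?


A ladder. The rung spacing is 316 mm.

Two tall 47×41 posts with 6 short bars between them — a ladder. Adjacent rungs sit at z = 153 and z = 469, so the spacing is 469 − 153 = 316 mm.


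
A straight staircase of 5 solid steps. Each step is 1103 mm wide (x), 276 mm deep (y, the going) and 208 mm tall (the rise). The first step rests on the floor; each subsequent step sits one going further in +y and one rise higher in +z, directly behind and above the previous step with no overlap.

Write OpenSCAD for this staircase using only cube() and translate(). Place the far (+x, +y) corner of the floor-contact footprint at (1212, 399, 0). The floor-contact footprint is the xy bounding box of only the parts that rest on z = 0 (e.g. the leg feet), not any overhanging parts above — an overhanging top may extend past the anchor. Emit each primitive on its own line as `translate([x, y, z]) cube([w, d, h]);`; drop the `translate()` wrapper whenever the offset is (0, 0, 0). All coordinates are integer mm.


translate([109, 123, 0]) cube([1103, 276, 208]);
translate([109, 399, 208]) cube([1103, 276, 208]);
translate([109, 675, 416]) cube([1103, 276, 208]);
translate([109, 951, 624]) cube([1103, 276, 208]);
translate([109, 1227, 832]) cube([1103, 276, 208]);


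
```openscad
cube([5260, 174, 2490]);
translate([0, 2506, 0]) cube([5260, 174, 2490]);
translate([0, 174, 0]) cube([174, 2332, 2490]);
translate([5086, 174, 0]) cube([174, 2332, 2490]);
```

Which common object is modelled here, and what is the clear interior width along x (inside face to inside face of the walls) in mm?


A house (or room) frame. The interior width is 4912 mm.

Four 2490 mm walls enclosing a rectangle with no floor or roof — a room or house frame. Outside width is 5260 mm and wall thickness is 174 mm, so the interior width is 5260 − 2 × 174 = 4912 mm.


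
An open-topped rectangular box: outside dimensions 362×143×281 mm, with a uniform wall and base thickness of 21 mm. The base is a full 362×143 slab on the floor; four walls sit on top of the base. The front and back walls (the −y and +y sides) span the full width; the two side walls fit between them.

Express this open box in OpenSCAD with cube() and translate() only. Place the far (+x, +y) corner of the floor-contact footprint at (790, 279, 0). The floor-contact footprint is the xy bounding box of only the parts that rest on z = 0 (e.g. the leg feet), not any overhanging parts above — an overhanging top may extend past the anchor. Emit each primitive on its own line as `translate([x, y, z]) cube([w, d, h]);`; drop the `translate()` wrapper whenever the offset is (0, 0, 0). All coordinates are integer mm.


translate([428, 136, 0]) cube([362, 143, 21]);
translate([428, 136, 21]) cube([362, 21, 260]);
translate([428, 258, 21]) cube([362, 21, 260]);
translate([428, 157, 21]) cube([21, 101, 260]);
translate([769, 157, 21]) cube([21, 101, 260]);


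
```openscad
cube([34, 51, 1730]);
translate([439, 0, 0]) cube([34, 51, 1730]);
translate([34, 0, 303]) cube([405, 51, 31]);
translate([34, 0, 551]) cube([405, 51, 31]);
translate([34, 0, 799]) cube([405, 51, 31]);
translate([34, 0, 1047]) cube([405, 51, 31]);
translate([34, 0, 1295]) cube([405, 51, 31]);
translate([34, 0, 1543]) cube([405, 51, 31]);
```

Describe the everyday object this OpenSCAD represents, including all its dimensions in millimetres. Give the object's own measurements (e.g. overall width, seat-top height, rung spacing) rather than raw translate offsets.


A straight ladder. Two 34×51 mm vertical rails, 1730 mm tall, stand 473 mm apart (outside-to-outside) with their front faces coplanar on the −y side. 6 rungs, each 51 mm deep and 31 mm tall, span between the inner faces of the rails, front faces flush with the rails. The lowest rung's underside is at z = 303 mm and rungs are spaced 248 mm apart (underside to underside).


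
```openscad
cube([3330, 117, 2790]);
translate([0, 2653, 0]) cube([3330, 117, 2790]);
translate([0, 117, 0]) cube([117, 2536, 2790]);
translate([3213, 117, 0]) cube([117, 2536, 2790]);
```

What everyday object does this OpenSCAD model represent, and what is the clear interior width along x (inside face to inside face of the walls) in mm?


A house (or room) frame. The interior width is 3096 mm.

Four 2790 mm walls enclosing a rectangle with no floor or roof — a room or house frame. Outside width is 3330 mm and wall thickness is 117 mm, so the interior width is 3330 − 2 × 117 = 3096 mm.


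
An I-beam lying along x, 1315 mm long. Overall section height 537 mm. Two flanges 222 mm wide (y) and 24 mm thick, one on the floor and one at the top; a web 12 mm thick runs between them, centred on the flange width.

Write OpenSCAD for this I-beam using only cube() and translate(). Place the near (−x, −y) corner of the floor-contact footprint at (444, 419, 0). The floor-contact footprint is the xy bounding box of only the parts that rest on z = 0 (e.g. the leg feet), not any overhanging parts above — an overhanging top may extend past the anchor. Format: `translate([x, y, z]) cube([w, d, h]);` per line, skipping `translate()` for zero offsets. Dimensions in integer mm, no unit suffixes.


translate([444, 419, 0]) cube([1315, 222, 24]);
translate([444, 524, 24]) cube([1315, 12, 489]);
translate([444, 419, 513]) cube([1315, 222, 24]);


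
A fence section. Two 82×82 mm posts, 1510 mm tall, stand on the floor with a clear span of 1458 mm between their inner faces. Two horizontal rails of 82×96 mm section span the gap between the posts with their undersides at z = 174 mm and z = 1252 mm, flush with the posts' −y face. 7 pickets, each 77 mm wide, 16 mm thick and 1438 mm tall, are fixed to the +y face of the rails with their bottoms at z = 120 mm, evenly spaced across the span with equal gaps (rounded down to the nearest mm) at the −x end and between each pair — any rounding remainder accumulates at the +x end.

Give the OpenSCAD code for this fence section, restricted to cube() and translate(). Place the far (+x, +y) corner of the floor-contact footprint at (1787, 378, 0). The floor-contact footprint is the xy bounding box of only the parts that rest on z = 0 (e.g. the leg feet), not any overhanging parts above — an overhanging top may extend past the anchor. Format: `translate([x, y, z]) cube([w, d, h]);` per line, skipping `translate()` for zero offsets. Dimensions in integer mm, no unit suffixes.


translate([165, 296, 0]) cube([82, 82, 1510]);
translate([1705, 296, 0]) cube([82, 82, 1510]);
translate([247, 296, 174]) cube([1458, 82, 96]);
translate([247, 296, 1252]) cube([1458, 82, 96]);
translate([361, 378, 120]) cube([77, 16, 1438]);
translate([552, 378, 120]) cube([77, 16, 1438]);
translate([743, 378, 120]) cube([77, 16, 1438]);
translate([934, 378, 120]) cube([77, 16, 1438]);
translate([1125, 378, 120]) cube([77, 16, 1438]);
translate([1316, 378, 120]) cube([77, 16, 1438]);
translate([1507, 378, 120]) cube([77, 16, 1438]);


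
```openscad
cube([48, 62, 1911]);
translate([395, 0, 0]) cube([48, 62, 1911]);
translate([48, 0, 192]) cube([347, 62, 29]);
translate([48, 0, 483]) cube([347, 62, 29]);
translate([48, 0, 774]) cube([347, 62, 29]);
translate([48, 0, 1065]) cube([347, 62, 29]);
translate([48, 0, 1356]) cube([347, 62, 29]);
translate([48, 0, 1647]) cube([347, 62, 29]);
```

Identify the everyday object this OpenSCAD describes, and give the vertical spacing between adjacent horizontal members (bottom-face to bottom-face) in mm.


A ladder. The rung spacing is 291 mm.

Two tall 48×62 posts with 6 short bars between them — a ladder. Adjacent rungs sit at z = 192 and z = 483, so the spacing is 483 − 192 = 291 mm.


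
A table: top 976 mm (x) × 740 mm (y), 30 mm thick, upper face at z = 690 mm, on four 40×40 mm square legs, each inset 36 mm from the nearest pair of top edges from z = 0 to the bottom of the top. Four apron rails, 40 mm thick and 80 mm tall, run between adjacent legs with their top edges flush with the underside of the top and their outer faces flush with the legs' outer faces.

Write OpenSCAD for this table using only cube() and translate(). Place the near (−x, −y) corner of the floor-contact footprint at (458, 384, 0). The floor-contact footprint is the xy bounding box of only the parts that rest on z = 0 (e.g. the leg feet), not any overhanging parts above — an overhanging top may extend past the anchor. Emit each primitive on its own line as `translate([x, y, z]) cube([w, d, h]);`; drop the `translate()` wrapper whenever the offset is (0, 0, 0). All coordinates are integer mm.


// leg_h = 690 - 30 = 660
// apron z = 660 - 80 = 580
translate([422, 348, 660]) cube([976, 740, 30]);
translate([458, 384, 0]) cube([40, 40, 660]);
translate([1322, 384, 0]) cube([40, 40, 660]);
translate([458, 1012, 0]) cube([40, 40, 660]);
translate([1322, 1012, 0]) cube([40, 40, 660]);
translate([498, 384, 580]) cube([824, 40, 80]);
translate([498, 1012, 580]) cube([824, 40, 80]);
translate([458, 424, 580]) cube([40, 588, 80]);
translate([1322, 424, 580]) cube([40, 588, 80]);


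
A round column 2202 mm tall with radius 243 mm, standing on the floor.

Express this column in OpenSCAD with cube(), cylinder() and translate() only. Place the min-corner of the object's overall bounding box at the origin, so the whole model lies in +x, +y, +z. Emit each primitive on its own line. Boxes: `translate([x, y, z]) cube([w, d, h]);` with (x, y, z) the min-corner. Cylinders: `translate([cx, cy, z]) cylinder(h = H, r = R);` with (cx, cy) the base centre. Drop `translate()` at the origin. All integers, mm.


translate([243, 243, 0]) cylinder(h = 2202, r = 243);


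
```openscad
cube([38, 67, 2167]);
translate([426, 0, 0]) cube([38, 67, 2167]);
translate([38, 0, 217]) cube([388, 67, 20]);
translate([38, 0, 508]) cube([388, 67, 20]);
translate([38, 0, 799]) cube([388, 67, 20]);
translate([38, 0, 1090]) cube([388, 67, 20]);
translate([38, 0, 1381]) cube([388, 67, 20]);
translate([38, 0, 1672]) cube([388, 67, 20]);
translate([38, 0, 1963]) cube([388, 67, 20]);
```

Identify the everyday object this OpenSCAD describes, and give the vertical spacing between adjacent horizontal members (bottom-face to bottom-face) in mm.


A ladder. The rung spacing is 291 mm.

Two tall 38×67 posts with 7 short bars between them — a ladder. Adjacent rungs sit at z = 217 and z = 508, so the spacing is 508 − 217 = 291 mm.


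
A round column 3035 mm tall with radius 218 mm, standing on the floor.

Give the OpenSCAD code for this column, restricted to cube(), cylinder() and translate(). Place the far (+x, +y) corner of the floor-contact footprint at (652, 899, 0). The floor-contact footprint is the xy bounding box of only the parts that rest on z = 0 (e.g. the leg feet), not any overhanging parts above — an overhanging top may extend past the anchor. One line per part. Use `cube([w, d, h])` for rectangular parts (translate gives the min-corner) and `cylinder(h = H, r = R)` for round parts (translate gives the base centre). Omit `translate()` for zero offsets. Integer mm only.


translate([434, 681, 0]) cylinder(h = 3035, r = 218);


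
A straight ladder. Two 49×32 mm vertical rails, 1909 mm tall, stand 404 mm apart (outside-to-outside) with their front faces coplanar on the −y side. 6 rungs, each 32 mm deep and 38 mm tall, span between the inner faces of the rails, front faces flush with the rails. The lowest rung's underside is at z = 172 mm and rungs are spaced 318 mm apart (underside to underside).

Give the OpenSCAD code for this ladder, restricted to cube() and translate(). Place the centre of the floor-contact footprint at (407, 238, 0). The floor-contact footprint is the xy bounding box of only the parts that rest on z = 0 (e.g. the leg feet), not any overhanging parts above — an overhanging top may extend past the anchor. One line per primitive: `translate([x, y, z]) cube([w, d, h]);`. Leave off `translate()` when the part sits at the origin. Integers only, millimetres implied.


translate([205, 222, 0]) cube([49, 32, 1909]);
translate([560, 222, 0]) cube([49, 32, 1909]);
translate([254, 222, 172]) cube([306, 32, 38]);
translate([254, 222, 490]) cube([306, 32, 38]);
translate([254, 222, 808]) cube([306, 32, 38]);
translate([254, 222, 1126]) cube([306, 32, 38]);
translate([254, 222, 1444]) cube([306, 32, 38]);
translate([254, 222, 1762]) cube([306, 32, 38]);


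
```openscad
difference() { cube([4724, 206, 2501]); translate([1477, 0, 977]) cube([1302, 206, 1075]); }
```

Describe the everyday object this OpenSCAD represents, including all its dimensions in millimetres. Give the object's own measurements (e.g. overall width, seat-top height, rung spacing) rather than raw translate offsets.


A wall 4724 mm long (x), 206 mm thick (y), 2501 mm tall, with a rectangular window opening cut through it. The opening is 1302 mm wide and 1075 mm tall; its sill is at z = 977 mm and its near (−x) edge is 1477 mm from the wall's −x end. The opening passes through the full wall thickness.


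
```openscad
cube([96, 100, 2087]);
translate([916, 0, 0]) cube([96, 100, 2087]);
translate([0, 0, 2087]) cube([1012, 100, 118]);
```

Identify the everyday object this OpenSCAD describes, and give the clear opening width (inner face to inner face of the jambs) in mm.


A door frame. The clear opening width is 820 mm.

Two 2087 mm tall posts with a header on top — a door frame. The left jamb is 96 mm wide at x = 0; the right jamb starts at x = 916. The clear opening is 916 − 96 = 820 mm.


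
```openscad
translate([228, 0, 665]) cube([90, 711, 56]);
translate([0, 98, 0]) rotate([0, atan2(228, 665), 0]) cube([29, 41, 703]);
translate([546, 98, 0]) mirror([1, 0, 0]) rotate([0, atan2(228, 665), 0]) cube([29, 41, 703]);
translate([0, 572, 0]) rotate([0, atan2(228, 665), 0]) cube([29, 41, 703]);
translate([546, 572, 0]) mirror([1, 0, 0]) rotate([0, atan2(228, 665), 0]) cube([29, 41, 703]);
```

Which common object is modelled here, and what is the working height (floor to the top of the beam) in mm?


A sawhorse. The overall height is 721 mm.

A beam across two mirrored pairs of raked legs — a sawhorse. The beam's underside is at z = 665 (matching the legs' vertical rise in atan2(228, 665)) and the beam is 56 mm tall, so its top is at 665 + 56 = 721 mm. The raked legs top out at the beam's underside, so that is the highest point.


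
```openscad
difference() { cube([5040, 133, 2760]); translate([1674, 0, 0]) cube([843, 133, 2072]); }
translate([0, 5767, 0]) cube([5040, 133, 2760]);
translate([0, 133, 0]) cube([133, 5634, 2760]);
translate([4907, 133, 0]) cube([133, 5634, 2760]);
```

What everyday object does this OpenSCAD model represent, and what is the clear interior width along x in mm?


A single room. The interior width is 4774 mm.

Four walls enclosing a rectangle with a door in the front wall — a room. Outside width 5040 minus two 133 mm walls gives 4774 mm.


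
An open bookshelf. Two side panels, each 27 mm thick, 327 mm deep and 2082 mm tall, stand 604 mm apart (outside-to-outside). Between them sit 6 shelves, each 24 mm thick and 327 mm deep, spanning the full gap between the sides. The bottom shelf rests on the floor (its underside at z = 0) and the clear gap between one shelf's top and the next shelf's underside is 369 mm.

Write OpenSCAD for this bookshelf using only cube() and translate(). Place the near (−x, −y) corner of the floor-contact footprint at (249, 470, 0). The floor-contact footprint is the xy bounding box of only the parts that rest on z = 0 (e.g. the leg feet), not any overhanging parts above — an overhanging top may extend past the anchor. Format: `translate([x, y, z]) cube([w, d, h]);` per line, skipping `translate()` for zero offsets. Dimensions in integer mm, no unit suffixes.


translate([249, 470, 0]) cube([27, 327, 2082]);
translate([826, 470, 0]) cube([27, 327, 2082]);
translate([276, 470, 0]) cube([550, 327, 24]);
translate([276, 470, 393]) cube([550, 327, 24]);
translate([276, 470, 786]) cube([550, 327, 24]);
translate([276, 470, 1179]) cube([550, 327, 24]);
translate([276, 470, 1572]) cube([550, 327, 24]);
translate([276, 470, 1965]) cube([550, 327, 24]);


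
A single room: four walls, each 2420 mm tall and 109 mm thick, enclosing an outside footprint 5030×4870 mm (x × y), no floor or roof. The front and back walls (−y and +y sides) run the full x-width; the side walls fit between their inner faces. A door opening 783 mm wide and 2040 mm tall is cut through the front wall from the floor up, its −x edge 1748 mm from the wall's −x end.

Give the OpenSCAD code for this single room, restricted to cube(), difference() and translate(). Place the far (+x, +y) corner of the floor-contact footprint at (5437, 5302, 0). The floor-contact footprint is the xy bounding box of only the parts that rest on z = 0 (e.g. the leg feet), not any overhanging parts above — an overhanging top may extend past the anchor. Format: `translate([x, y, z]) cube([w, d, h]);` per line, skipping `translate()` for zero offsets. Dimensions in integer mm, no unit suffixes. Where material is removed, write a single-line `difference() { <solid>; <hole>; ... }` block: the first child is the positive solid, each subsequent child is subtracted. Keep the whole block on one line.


difference() { translate([407, 432, 0]) cube([5030, 109, 2420]); translate([2155, 432, 0]) cube([783, 109, 2040]); }
translate([407, 5193, 0]) cube([5030, 109, 2420]);
translate([407, 541, 0]) cube([109, 4652, 2420]);
translate([5328, 541, 0]) cube([109, 4652, 2420]);


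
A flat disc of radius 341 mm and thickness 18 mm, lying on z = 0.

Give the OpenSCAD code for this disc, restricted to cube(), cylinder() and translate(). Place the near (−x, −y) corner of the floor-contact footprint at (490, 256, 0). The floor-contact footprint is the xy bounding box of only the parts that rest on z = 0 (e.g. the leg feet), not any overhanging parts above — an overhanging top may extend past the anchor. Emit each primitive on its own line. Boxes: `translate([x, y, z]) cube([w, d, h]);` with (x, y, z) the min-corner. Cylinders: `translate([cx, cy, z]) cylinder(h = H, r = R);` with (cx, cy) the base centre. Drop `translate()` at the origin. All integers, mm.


translate([831, 597, 0]) cylinder(h = 18, r = 341);


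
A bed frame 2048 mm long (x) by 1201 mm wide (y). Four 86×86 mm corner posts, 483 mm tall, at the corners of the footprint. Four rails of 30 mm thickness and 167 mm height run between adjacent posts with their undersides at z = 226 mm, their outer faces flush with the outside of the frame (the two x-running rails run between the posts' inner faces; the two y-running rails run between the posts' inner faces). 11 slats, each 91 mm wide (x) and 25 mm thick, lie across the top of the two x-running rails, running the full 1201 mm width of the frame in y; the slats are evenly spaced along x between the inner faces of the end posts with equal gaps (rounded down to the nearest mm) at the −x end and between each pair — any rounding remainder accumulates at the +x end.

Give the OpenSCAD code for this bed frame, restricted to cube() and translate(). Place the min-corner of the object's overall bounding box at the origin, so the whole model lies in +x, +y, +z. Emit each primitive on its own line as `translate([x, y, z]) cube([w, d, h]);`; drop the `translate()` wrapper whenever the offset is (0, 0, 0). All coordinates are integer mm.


cube([86, 86, 483]);
translate([0, 1115, 0]) cube([86, 86, 483]);
translate([1962, 0, 0]) cube([86, 86, 483]);
translate([1962, 1115, 0]) cube([86, 86, 483]);
translate([86, 0, 226]) cube([1876, 30, 167]);
translate([86, 1171, 226]) cube([1876, 30, 167]);
translate([0, 86, 226]) cube([30, 1029, 167]);
translate([2018, 86, 226]) cube([30, 1029, 167]);
translate([158, 0, 393]) cube([91, 1201, 25]);
translate([321, 0, 393]) cube([91, 1201, 25]);
translate([484, 0, 393]) cube([91, 1201, 25]);
translate([647, 0, 393]) cube([91, 1201, 25]);
translate([810, 0, 393]) cube([91, 1201, 25]);
translate([973, 0, 393]) cube([91, 1201, 25]);
translate([1136, 0, 393]) cube([91, 1201, 25]);
translate([1299, 0, 393]) cube([91, 1201, 25]);
translate([1462, 0, 393]) cube([91, 1201, 25]);
translate([1625, 0, 393]) cube([91, 1201, 25]);
translate([1788, 0, 393]) cube([91, 1201, 25]);


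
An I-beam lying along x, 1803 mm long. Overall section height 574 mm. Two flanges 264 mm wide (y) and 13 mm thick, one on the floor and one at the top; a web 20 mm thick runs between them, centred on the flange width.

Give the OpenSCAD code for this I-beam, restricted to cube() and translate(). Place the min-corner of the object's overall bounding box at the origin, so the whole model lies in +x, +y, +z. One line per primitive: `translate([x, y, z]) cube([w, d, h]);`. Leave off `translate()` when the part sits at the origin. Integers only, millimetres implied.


cube([1803, 264, 13]);
translate([0, 122, 13]) cube([1803, 20, 548]);
translate([0, 0, 561]) cube([1803, 264, 13]);


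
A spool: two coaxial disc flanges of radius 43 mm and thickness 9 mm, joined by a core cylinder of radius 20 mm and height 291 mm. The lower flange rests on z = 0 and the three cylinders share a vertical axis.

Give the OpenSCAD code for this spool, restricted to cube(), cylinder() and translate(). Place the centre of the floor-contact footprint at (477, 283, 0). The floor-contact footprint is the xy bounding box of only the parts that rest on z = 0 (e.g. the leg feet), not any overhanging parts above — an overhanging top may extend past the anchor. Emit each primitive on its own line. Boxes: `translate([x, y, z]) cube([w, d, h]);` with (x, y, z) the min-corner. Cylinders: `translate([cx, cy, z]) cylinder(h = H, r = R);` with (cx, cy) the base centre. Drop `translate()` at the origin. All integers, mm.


translate([477, 283, 0]) cylinder(h = 9, r = 43);
translate([477, 283, 9]) cylinder(h = 291, r = 20);
translate([477, 283, 300]) cylinder(h = 9, r = 43);


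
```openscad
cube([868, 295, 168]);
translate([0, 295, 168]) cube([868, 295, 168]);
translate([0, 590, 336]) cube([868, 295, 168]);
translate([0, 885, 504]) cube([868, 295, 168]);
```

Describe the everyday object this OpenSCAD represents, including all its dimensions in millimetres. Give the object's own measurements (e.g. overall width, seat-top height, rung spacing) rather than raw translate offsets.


A straight staircase of 4 solid steps. Each step is 868 mm wide (x), 295 mm deep (y, the going) and 168 mm tall (the rise). The first step rests on the floor; each subsequent step sits one going further in +y and one rise higher in +z, directly behind and above the previous step with no overlap.


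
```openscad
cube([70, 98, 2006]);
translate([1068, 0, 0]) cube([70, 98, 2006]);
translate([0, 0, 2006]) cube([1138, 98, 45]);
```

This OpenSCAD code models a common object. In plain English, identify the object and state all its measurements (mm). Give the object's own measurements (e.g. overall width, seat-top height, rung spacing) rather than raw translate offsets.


A door frame. The clear opening is 998 mm wide and 2006 mm high. Two 70 mm wide jambs, 98 mm deep, stand either side of the opening from the floor to the top of the opening. A 45 mm thick head sits across the top of both jambs, spanning the full outside width of the frame.


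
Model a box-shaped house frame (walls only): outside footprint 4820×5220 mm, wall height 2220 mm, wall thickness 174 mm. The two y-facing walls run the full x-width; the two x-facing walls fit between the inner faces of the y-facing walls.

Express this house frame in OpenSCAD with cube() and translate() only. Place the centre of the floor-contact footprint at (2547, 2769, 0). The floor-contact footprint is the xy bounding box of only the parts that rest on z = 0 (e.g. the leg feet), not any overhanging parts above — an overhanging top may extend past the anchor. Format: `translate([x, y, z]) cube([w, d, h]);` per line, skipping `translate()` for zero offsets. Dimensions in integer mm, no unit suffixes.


translate([137, 159, 0]) cube([4820, 174, 2220]);
translate([137, 5205, 0]) cube([4820, 174, 2220]);
translate([137, 333, 0]) cube([174, 4872, 2220]);
translate([4783, 333, 0]) cube([174, 4872, 2220]);


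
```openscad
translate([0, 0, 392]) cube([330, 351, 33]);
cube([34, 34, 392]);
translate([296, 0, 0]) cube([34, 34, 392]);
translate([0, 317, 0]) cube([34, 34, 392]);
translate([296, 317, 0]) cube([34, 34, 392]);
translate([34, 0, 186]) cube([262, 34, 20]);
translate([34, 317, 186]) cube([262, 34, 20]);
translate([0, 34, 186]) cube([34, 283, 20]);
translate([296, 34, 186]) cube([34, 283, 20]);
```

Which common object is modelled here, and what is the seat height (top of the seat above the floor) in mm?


A stool. The seat height is 425 mm.

A 330×351×33 slab at z = 392 on four corner posts — a stool. The seat top is 392 + 33 = 425 mm.


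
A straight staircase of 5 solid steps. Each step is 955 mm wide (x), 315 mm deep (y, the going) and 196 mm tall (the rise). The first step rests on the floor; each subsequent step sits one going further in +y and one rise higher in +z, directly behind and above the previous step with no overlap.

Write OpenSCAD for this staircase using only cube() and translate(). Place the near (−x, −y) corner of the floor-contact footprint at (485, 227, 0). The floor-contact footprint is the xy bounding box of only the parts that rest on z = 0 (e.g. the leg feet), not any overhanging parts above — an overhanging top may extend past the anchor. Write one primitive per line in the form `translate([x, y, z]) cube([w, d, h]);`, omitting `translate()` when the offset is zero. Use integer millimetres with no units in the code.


translate([485, 227, 0]) cube([955, 315, 196]);
translate([485, 542, 196]) cube([955, 315, 196]);
translate([485, 857, 392]) cube([955, 315, 196]);
translate([485, 1172, 588]) cube([955, 315, 196]);
translate([485, 1487, 784]) cube([955, 315, 196]);


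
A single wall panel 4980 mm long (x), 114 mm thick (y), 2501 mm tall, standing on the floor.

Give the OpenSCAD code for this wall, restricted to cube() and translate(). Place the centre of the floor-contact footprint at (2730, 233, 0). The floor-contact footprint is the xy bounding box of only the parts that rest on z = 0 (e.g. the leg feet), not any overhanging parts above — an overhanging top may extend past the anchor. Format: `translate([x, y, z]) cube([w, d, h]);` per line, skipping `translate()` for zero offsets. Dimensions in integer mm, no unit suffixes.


translate([240, 176, 0]) cube([4980, 114, 2501]);


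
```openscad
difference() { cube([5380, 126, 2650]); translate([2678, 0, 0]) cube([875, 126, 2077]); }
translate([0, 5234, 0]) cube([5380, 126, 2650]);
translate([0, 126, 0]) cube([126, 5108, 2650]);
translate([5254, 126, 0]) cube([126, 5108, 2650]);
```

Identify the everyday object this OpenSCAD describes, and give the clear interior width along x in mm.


A single room. The interior width is 5128 mm.

Four walls enclosing a rectangle with a door in the front wall — a room. Outside width 5380 minus two 126 mm walls gives 5128 mm.


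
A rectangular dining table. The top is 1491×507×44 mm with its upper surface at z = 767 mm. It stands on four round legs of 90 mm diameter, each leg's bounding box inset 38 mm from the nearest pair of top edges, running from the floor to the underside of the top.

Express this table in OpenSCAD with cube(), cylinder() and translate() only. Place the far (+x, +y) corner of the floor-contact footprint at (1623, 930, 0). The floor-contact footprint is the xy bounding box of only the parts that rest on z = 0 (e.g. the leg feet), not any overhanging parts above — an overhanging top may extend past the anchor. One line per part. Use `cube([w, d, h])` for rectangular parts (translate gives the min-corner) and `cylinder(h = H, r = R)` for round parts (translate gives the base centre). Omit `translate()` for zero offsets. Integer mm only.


translate([170, 461, 723]) cube([1491, 507, 44]);
translate([253, 544, 0]) cylinder(h = 723, r = 45);
translate([1578, 544, 0]) cylinder(h = 723, r = 45);
translate([253, 885, 0]) cylinder(h = 723, r = 45);
translate([1578, 885, 0]) cylinder(h = 723, r = 45);


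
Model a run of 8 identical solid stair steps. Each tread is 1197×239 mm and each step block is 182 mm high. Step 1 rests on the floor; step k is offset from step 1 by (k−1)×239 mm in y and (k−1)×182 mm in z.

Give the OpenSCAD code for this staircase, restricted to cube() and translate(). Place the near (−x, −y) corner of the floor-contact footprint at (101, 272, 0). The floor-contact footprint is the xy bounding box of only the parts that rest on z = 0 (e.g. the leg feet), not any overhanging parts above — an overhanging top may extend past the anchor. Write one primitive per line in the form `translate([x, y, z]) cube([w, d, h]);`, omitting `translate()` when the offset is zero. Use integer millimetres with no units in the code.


translate([101, 272, 0]) cube([1197, 239, 182]);
translate([101, 511, 182]) cube([1197, 239, 182]);
translate([101, 750, 364]) cube([1197, 239, 182]);
translate([101, 989, 546]) cube([1197, 239, 182]);
translate([101, 1228, 728]) cube([1197, 239, 182]);
translate([101, 1467, 910]) cube([1197, 239, 182]);
translate([101, 1706, 1092]) cube([1197, 239, 182]);
translate([101, 1945, 1274]) cube([1197, 239, 182]);


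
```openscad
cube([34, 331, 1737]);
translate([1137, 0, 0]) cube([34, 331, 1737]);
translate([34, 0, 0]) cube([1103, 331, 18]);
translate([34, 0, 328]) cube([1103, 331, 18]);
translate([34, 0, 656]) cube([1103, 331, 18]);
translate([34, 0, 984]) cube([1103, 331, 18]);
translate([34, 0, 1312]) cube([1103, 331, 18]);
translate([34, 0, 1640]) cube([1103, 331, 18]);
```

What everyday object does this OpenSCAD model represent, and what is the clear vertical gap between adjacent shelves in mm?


A bookshelf. The clear shelf gap is 310 mm.

Two tall side panels with 6 horizontal boards between them — a bookshelf. The first two shelf undersides are at z = 0 and z = 328; with shelf thickness 18, the clear gap is 328 − 0 − 18 = 310 mm.
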